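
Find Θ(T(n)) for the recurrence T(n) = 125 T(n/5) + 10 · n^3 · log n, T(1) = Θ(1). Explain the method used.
T(n) = Θ(n^3 · (log n)^2)

Here log_5 125 = 3 and f(n) = 10 · n^3 · log n = Θ(n^(log_5 125) · (log n)^1). This is the extended Case 2 of the master theorem (f matches the critical exponent up to log factors), giving T(n) = Θ(n^(log_5 125) · (log n)^(1+1)) = Θ(n^3 · (log n)^2).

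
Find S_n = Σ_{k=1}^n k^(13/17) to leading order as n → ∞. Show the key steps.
S_n ~ (17/30) · n^(30/17)

Integral comparison: Σ_{k=1}^n k^(13/17) = ∫_0^n x^(13/17) dx + O(n^(13/17)). The integral is n^(1 + 13/17) / (1 + 13/17) = n^((13+17)/17) / ((13+17)/17) = (17/30) · n^(30/17).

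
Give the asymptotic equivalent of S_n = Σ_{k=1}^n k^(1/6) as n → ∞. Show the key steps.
S_n ~ (6/7) · n^(7/6)

Integral comparison: Σ_{k=1}^n k^(1/6) = ∫_0^n x^(1/6) dx + O(n^(1/6)). The integral is n^(1 + 1/6) / (1 + 1/6) = n^((1+6)/6) / ((1+6)/6) = (6/7) · n^(7/6).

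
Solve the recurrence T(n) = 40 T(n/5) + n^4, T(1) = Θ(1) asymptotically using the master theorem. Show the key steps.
T(n) = Θ(n^4)

log_5 40 ≈ 2.292. f(n) = n^4 dominates n^(log_5 40) since 4 > 2.292, and the regularity condition a·f(n/b) = 40·(n/5)^4 = (40/625)·n^4 ≤ c·f(n) holds with c = 40/625 ≈ 0.064 < 1. So this is Case 3: T(n) = Θ(f(n)) = Θ(n^4).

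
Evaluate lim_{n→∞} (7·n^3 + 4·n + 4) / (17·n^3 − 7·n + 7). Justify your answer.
lim = 7/17

For large n the leading n^3 terms dominate both numerator and denominator. Dividing top and bottom by n^3, every other term tends to 0, leaving 7/17.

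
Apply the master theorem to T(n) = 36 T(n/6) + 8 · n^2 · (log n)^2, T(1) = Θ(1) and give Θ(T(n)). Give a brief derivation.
T(n) = Θ(n^2 · (log n)^3)

Here log_6 36 = 2 and f(n) = 8 · n^2 · (log n)^2 = Θ(n^(log_6 36) · (log n)^2). This is the extended Case 2 of the master theorem (f matches the critical exponent up to log factors), giving T(n) = Θ(n^(log_6 36) · (log n)^(2+1)) = Θ(n^2 · (log n)^3).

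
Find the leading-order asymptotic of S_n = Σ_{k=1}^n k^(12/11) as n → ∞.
S_n ~ (11/23) · n^(23/11)

Integral comparison: Σ_{k=1}^n k^(12/11) = ∫_0^n x^(12/11) dx + O(n^(12/11)). The integral is n^(1 + 12/11) / (1 + 12/11) = n^((12+11)/11) / ((12+11)/11) = (11/23) · n^(23/11).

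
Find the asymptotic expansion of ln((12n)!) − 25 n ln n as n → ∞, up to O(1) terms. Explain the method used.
ln((12n)!) − 25 n ln n = −13 n ln n + 12(ln 12 − 1) n + (1/2) ln(2π·12n) + O(1/n)

Stirling: ln((12n)!) = 12n ln(12n) − 12n + (1/2) ln(2π·12n) + O(1/n).
Expand 12n ln(12n) = 12n (ln n + ln 12) = 12n ln n + 12n ln 12.
Subtract 25n ln n: leading term is (12 − 25) n ln n = −13 n ln n. The next term is 12n ln 12 − 12n = 12(ln 12 − 1) n. Then the (1/2) ln(2π·12n) correction.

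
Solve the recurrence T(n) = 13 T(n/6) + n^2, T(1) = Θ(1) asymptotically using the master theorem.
T(n) = Θ(n^2)

log_6 13 ≈ 1.432. f(n) = n^2 dominates n^(log_6 13) since 2 > 1.432, and the regularity condition a·f(n/b) = 13·(n/6)^2 = (13/36)·n^2 ≤ c·f(n) holds with c = 13/36 ≈ 0.361 < 1. So this is Case 3: T(n) = Θ(f(n)) = Θ(n^2).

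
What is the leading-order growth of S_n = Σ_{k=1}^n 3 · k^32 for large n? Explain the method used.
S_n ~ n^33 / 11

By integral comparison (Euler-Maclaurin), Σ_{k=1}^n 3 · k^32 = 3 · ∫_0^n x^32 dx + O(n^32) = 3 · n^33/33 = n^33 / 11 + O(n^32). (Equivalently, Faulhaber's formula gives the same leading term.)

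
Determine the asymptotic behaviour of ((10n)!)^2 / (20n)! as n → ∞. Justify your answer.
((10n)!)^2/(20n)! ~ ((2π·10n)^(1/2) / sqrt(2)) · 2^(−2·10n)  →  0

Write N = 10n. Stirling: N! ~ sqrt(2π N)(N/e)^N and (2N)! ~ sqrt(2π·2N)·(2N/e)^(2N).
  (N!)^2/(2N)! ~ (2π N)^(2/2) (N/e)^(2N) / [sqrt(2π·2N) (2N/e)^(2N)]
     = (2π N)^(2/2) / sqrt(2π·2N) · (N/(2N))^(2N)
     = (2π N)^((2−1)/2) / sqrt(2) · 2^(−2N).
Since 2^2 > 1, the factor 2^(−2N) decays exponentially, so the ratio → 0. Substituting N = 10n gives the stated form.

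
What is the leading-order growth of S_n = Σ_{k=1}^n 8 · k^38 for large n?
S_n ~ 8 · n^39 / 39

By integral comparison (Euler-Maclaurin), Σ_{k=1}^n 8 · k^38 = 8 · ∫_0^n x^38 dx + O(n^38) = 8 · n^39/39 + O(n^38). (Equivalently, Faulhaber's formula gives the same leading term.)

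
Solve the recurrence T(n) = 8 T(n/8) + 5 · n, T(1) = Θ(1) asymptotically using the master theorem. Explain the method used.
T(n) = Θ(n log n)

log_8 8 = 1, and f(n) = 5 · n = Θ(n^(log_8 8)). This is Case 2 of the master theorem: T(n) = Θ(f(n) · log n) = Θ(n log n).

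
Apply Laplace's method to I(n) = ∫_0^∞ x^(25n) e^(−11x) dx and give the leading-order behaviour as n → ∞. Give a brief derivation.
I(n) ~ (sqrt(2π·25n) / 11) · (25n/(11e))^(25n)

Write the integrand as exp(25n ln x − 11x) and set f(x) = 25n ln x − 11x. Then f'(x) = 25n/x − 11 = 0 at x* = 25n/11, and f''(x*) = −25n/x*^2 = −11^2/(25n). Laplace's method (interior maximum) gives
  I(n) ~ e^(f(x*)) · sqrt(2π / |f''(x*)|)
        = exp(25n ln(25n/11) − 25n) · sqrt(2π · 25n / 11^2)
        = (25n/11)^(25n) e^(−25n) · sqrt(2π·25n) / 11
        = (sqrt(2π·25n) / 11) · (25n/(11e))^(25n).
This matches Γ(25n+1)/11^(25n+1) with Stirling applied to Γ.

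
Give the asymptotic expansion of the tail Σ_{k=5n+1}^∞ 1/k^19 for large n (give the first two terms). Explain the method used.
Σ_{k>5n} 1/k^19 = 1/(18 · (5n)^18) − 1/(2 · (5n)^19) + O(1/(5n)^20)

Compare to the integral: ∫_{5n}^∞ x^(−19) dx = [−x^(−18)/18]_{5n}^∞ = 1/((19−1)·(5n)^18). The Euler-Maclaurin correction adds −f(5n)/2 = −1/(2·(5n)^19). Euler-Maclaurin then gives
  Σ_{k>5n} 1/k^19 = ∫_{5n}^∞ dx/x^19 − 1/(2·(5n)^19) + O(1/(5n)^20).
(Equivalently this is ζ(19) − Σ_{k≤5n} 1/k^19.)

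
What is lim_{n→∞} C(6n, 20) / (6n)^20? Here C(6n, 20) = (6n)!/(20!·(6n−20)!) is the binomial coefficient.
lim = 1/20! = 1/2432902008176640000

With N = 6n → ∞: C(N, 20) / N^20 = [N(N−1)…(N−19)] / (20! · N^20) = (1/20!) · 1 · (1 − 1/(6n)) · … · (1 − 19/(6n)). Each factor → 1 as N → ∞, so the limit is 1/20! = 1/2432902008176640000.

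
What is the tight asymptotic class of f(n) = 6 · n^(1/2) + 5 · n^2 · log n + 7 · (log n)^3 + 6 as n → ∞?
f(n) ∈ Θ(n^2 · log n)

Compare the terms by growth order. For large n, n^a · (log n)^b dominates n^a' · (log n)^b' iff a > a', or (a = a' and b > b'). Ranking the 4 terms shows the dominant one is 5 · n^2 · log n. Hence f(n) ∈ Θ(n^2 · log n).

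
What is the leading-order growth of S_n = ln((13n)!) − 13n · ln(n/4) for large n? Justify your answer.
S_n ~ 13n · (ln 52 − 1) + O(ln n)

Stirling: ln((13n)!) = 13n ln(13n) − 13n + O(ln n).
  S_n = 13n ln(13n) − 13n − 13n ln(n/4) + O(ln n)
      = 13n ln(13n) − 13n ln n + 13n ln 4 − 13n + O(ln n)
      = 13n ln 13 + 13n ln 4 − 13n + O(ln n)
      = 13n (ln 52 − 1) + O(ln n).
Numerically ln(52) − 1 ≈ 2.9512.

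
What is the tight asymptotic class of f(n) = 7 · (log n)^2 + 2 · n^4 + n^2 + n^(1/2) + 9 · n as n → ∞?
f(n) ∈ Θ(n^4)

Compare the terms by growth order. For large n, n^a · (log n)^b dominates n^a' · (log n)^b' iff a > a', or (a = a' and b > b'). Ranking the 5 terms shows the dominant one is 2 · n^4. Hence f(n) ∈ Θ(n^4).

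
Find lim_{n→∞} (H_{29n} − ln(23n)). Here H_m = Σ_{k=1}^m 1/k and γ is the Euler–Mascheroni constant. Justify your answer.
lim = ln(29/23) + γ

By Euler-Maclaurin, H_m = ln m + γ + O(1/m). So
  H_{29n} − ln(23n) = ln(29n) + γ − ln(23n) + O(1/n)
                       = ln(29/23) + γ + O(1/n).
Hence the limit is ln(29/23) + γ.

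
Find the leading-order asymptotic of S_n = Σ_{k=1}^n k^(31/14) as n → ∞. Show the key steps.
S_n ~ (14/45) · n^(45/14)

Integral comparison: Σ_{k=1}^n k^(31/14) = ∫_0^n x^(31/14) dx + O(n^(31/14)). The integral is n^(1 + 31/14) / (1 + 31/14) = n^((31+14)/14) / ((31+14)/14) = (14/45) · n^(45/14).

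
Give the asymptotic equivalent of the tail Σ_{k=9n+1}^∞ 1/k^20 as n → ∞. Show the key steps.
Σ_{k>9n} 1/k^20 ~ 1/(19 · (9n)^19)

Compare to the integral: ∫_{9n}^∞ x^(−20) dx = [−x^(−19)/19]_{9n}^∞ = 1/((20−1)·(9n)^19). Euler-Maclaurin then gives
  Σ_{k>9n} 1/k^20 = ∫_{9n}^∞ dx/x^20 − 1/(2·(9n)^20) + O(1/(9n)^21).
(Equivalently this is ζ(20) − Σ_{k≤9n} 1/k^20.)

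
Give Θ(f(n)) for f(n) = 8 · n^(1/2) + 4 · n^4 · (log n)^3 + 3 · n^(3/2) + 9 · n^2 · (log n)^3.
f(n) ∈ Θ(n^4 · (log n)^3)

Compare the terms by growth order. For large n, n^a · (log n)^b dominates n^a' · (log n)^b' iff a > a', or (a = a' and b > b'). Ranking the 4 terms shows the dominant one is 4 · n^4 · (log n)^3. Hence f(n) ∈ Θ(n^4 · (log n)^3).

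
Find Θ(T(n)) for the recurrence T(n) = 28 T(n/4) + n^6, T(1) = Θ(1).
T(n) = Θ(n^6)

log_4 28 ≈ 2.404. f(n) = n^6 dominates n^(log_4 28) since 6 > 2.404, and the regularity condition a·f(n/b) = 28·(n/4)^6 = (28/4096)·n^6 ≤ c·f(n) holds with c = 28/4096 ≈ 0.00684 < 1. So this is Case 3: T(n) = Θ(f(n)) = Θ(n^6).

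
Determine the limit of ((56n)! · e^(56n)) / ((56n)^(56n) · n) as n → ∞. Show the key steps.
lim = 0

Stirling: (56n)! ~ sqrt(2π·56n) · (56n/e)^(56n). Hence
  (56n)! · e^(56n) / (56n)^(56n) ~ sqrt(2π·56n).
Dividing by n: sqrt(2π·56n) / n = sqrt(2π·56) · n^((1−2)/2), so the expression behaves like sqrt(2π·56) · n^((1−2)/2) → 0.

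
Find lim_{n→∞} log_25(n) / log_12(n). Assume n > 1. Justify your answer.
lim = ln(12) / ln(25) = log_25(12)

Change of base: log_25(n) = ln n / ln 25 and log_12(n) = ln n / ln 12. The ratio is (ln n / ln 25) · (ln 12 / ln n) = ln 12 / ln 25, a constant independent of n. So the limit is ln 12 / ln 25 = log_25(12).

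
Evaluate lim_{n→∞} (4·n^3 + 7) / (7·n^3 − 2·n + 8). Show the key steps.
lim = 4/7

For large n the leading n^3 terms dominate both numerator and denominator. Dividing top and bottom by n^3, every other term tends to 0, leaving 4/7.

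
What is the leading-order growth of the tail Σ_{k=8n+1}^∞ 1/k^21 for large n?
Σ_{k>8n} 1/k^21 ~ 1/(20 · (8n)^20)

Compare to the integral: ∫_{8n}^∞ x^(−21) dx = [−x^(−20)/20]_{8n}^∞ = 1/((21−1)·(8n)^20). Euler-Maclaurin then gives
  Σ_{k>8n} 1/k^21 = ∫_{8n}^∞ dx/x^21 − 1/(2·(8n)^21) + O(1/(8n)^22).
(Equivalently this is ζ(21) − Σ_{k≤8n} 1/k^21.)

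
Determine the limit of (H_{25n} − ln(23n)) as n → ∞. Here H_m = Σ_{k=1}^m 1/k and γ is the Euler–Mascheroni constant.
lim = ln(25/23) + γ

By Euler-Maclaurin, H_m = ln m + γ + O(1/m). So
  H_{25n} − ln(23n) = ln(25n) + γ − ln(23n) + O(1/n)
                       = ln(25/23) + γ + O(1/n).
Hence the limit is ln(25/23) + γ.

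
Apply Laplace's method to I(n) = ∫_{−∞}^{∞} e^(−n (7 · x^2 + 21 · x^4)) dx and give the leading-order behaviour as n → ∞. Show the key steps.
I(n) ~ sqrt(π/(7n))

φ(x) = 7 · x^2 + 21 · x^4 has its unique global minimum at x* = 0 (since φ'(x) = 14x + 84x^3 = 0 only at x = 0 for real x with both coefficients positive, and φ → ∞ as |x| → ∞). At x* = 0, φ(0) = 0 and φ''(0) = 14. Laplace's method then gives
  I(n) ~ sqrt(2π / (n · φ''(0))) · e^(−n φ(0)) = sqrt(2π / (14n)) = sqrt(π/(7n)).
The 21 · x^4 term contributes only at subleading order (an O(1/n) relative correction).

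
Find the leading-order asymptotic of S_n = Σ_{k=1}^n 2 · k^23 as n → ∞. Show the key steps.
S_n ~ n^24 / 12

By integral comparison (Euler-Maclaurin), Σ_{k=1}^n 2 · k^23 = 2 · ∫_0^n x^23 dx + O(n^23) = 2 · n^24/24 = n^24 / 12 + O(n^23). (Equivalently, Faulhaber's formula gives the same leading term.)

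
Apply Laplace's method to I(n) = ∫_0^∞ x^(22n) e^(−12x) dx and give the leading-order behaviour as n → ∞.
I(n) ~ (sqrt(2π·22n) / 12) · (22n/(12e))^(22n)

Write the integrand as exp(22n ln x − 12x) and set f(x) = 22n ln x − 12x. Then f'(x) = 22n/x − 12 = 0 at x* = 22n/12, and f''(x*) = −22n/x*^2 = −12^2/(22n). Laplace's method (interior maximum) gives
  I(n) ~ e^(f(x*)) · sqrt(2π / |f''(x*)|)
        = exp(22n ln(22n/12) − 22n) · sqrt(2π · 22n / 12^2)
        = (22n/12)^(22n) e^(−22n) · sqrt(2π·22n) / 12
        = (sqrt(2π·22n) / 12) · (22n/(12e))^(22n).
This matches Γ(22n+1)/12^(22n+1) with Stirling applied to Γ.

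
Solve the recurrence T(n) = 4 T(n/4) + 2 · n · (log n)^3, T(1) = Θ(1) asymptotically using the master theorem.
T(n) = Θ(n · (log n)^4)

Here log_4 4 = 1 and f(n) = 2 · n · (log n)^3 = Θ(n^(log_4 4) · (log n)^3). This is the extended Case 2 of the master theorem (f matches the critical exponent up to log factors), giving T(n) = Θ(n^(log_4 4) · (log n)^(3+1)) = Θ(n · (log n)^4).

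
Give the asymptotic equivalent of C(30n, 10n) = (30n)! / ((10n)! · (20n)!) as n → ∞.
C(30n, 10n) ~ (27/4)^(10n) · sqrt(3/(4π·10n))

Write N = 10n. Apply Stirling to each factorial:
  (3N)! ~ sqrt(2π·3N) · (3N/e)^(3N),
  N! ~ sqrt(2π N) · (N/e)^N,
  (2N)! ~ sqrt(2π·2N) · (2N/e)^(2N).
The exponential factors combine to (3N)^(3N) / (N^N · (2N)^(2N)) = 3^(3N)/2^(2N) = (3^3/2^2)^N = (27/4)^N.
The square-root prefactors combine to sqrt(2π·3N) / (sqrt(2π N)·sqrt(2π·2N)) = sqrt(3 / (2π·2·N)) = sqrt(3/(4π·10n)).
Substituting N = 10n: C(30n, 10n) ~ (27/4)^(10n) · sqrt(3/(4π·10n)).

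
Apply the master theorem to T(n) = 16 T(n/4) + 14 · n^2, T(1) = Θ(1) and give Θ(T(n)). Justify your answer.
T(n) = Θ(n^2 log n)

log_4 16 = 2, and f(n) = 14 · n^2 = Θ(n^(log_4 16)). This is Case 2 of the master theorem: T(n) = Θ(f(n) · log n) = Θ(n^2 log n).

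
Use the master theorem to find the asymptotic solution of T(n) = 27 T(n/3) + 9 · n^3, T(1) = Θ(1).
T(n) = Θ(n^3 log n)

log_3 27 = 3, and f(n) = 9 · n^3 = Θ(n^(log_3 27)). This is Case 2 of the master theorem: T(n) = Θ(f(n) · log n) = Θ(n^3 log n).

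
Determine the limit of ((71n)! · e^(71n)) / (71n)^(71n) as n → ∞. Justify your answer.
lim = ∞

Stirling: (71n)! ~ sqrt(2π·71n) · (71n/e)^(71n). Hence
  (71n)! · e^(71n) / (71n)^(71n) ~ sqrt(2π·71n) = sqrt(2π·71) · sqrt(n) → ∞.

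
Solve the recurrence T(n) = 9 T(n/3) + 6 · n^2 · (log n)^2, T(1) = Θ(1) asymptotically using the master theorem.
T(n) = Θ(n^2 · (log n)^3)

Here log_3 9 = 2 and f(n) = 6 · n^2 · (log n)^2 = Θ(n^(log_3 9) · (log n)^2). This is the extended Case 2 of the master theorem (f matches the critical exponent up to log factors), giving T(n) = Θ(n^(log_3 9) · (log n)^(2+1)) = Θ(n^2 · (log n)^3).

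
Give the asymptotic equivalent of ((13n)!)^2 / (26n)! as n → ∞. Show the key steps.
((13n)!)^2/(26n)! ~ ((2π·13n)^(1/2) / sqrt(2)) · 2^(−2·13n)  →  0

Write N = 13n. Stirling: N! ~ sqrt(2π N)(N/e)^N and (2N)! ~ sqrt(2π·2N)·(2N/e)^(2N).
  (N!)^2/(2N)! ~ (2π N)^(2/2) (N/e)^(2N) / [sqrt(2π·2N) (2N/e)^(2N)]
     = (2π N)^(2/2) / sqrt(2π·2N) · (N/(2N))^(2N)
     = (2π N)^((2−1)/2) / sqrt(2) · 2^(−2N).
Since 2^2 > 1, the factor 2^(−2N) decays exponentially, so the ratio → 0. Substituting N = 13n gives the stated form.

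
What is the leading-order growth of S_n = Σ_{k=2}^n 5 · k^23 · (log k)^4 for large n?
S_n ~ 5 · n^24 · (log n)^4 / 24

By integral comparison, S_n = ∫_1^n 5 · x^23 · (log x)^4 dx + O(n^23 · (log n)^4). For the integral, the leading term of ∫_1^n x^23 (log x)^4 dx is n^24/24 · (log n)^4 (by repeated integration by parts; each step lowers the log-exponent and produces a relatively O(1/log n) correction). Hence S_n ~ 5 · n^24 · (log n)^4 / 24.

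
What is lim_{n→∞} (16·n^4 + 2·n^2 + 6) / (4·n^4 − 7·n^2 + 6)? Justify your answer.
lim = 16/4 = 4

For large n the leading n^4 terms dominate both numerator and denominator. Dividing top and bottom by n^4, every other term tends to 0, leaving 16/4 = 4.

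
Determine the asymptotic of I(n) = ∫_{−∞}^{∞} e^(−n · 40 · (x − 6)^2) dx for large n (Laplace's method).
I(n) = sqrt(π/(40n))

Here φ(x) = 40 · (x − 6)^2 has its unique minimum at x* = 6 with φ(x*) = 0 and φ''(x*) = 80. Laplace's method gives
  I(n) ~ e^(−n φ(x*)) · sqrt(2π / (n · φ''(x*))) = sqrt(2π / (80n)) = sqrt(π/(40n)).
This is exact: substituting u = (x − 6)·sqrt(40n) gives I(n) = (1/sqrt(40n)) ∫_{−∞}^{∞} e^(−u^2) du = sqrt(π/(40n)).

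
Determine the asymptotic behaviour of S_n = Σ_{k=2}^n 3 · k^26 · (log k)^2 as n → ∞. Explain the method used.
S_n ~ n^27 · (log n)^2 / 9

By integral comparison, S_n = ∫_1^n 3 · x^26 · (log x)^2 dx + O(n^26 · (log n)^2). For the integral, the leading term of ∫_1^n x^26 (log x)^2 dx is n^27/27 · (log n)^2 (by repeated integration by parts; each step lowers the log-exponent and produces a relatively O(1/log n) correction). Hence S_n ~ n^27 · (log n)^2 / 9.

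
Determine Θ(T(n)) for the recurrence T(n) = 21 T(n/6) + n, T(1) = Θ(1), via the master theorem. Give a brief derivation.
T(n) = Θ(n^(log_6 21))

Master theorem: compare f(n) = n to n^(log_6 21) where log_6 21 ≈ 1.699. Since 1 < log_6 21, we have f(n) = O(n^(log_6 21 − ε)) for some ε > 0 — Case 1. Hence T(n) = Θ(n^(log_6 21)).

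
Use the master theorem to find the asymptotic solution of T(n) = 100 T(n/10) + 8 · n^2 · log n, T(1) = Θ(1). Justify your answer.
T(n) = Θ(n^2 · (log n)^2)

Here log_10 100 = 2 and f(n) = 8 · n^2 · log n = Θ(n^(log_10 100) · (log n)^1). This is the extended Case 2 of the master theorem (f matches the critical exponent up to log factors), giving T(n) = Θ(n^(log_10 100) · (log n)^(1+1)) = Θ(n^2 · (log n)^2).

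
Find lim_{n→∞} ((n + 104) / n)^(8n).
lim = e^832

Rewrite as (1 + 104/n)^(8n). By the standard limit (1 + x/n)^n → e^x, we have (1 + 104/n)^n → e^104, and raising to the 8th power gives e^832.
More precisely, ln[(1 + 104/n)^(8n)] = 8n · ln(1 + 104/n) = 8n · (104/n + O(1/n^2)) = 832 + O(1/n) → 832.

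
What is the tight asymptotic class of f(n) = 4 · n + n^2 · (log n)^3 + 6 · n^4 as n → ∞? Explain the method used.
f(n) ∈ Θ(n^4)

Compare the terms by growth order. For large n, n^a · (log n)^b dominates n^a' · (log n)^b' iff a > a', or (a = a' and b > b'). Ranking the 3 terms shows the dominant one is 6 · n^4. Hence f(n) ∈ Θ(n^4).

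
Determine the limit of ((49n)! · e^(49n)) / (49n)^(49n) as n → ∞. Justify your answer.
lim = ∞

Stirling: (49n)! ~ sqrt(2π·49n) · (49n/e)^(49n). Hence
  (49n)! · e^(49n) / (49n)^(49n) ~ sqrt(2π·49n) = sqrt(2π·49) · sqrt(n) → ∞.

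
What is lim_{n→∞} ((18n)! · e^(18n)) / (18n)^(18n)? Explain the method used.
lim = ∞

Stirling: (18n)! ~ sqrt(2π·18n) · (18n/e)^(18n). Hence
  (18n)! · e^(18n) / (18n)^(18n) ~ sqrt(2π·18n) = sqrt(2π·18) · sqrt(n) → ∞.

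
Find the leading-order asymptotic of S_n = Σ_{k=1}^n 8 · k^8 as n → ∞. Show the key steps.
S_n ~ 8 · n^9 / 9

By integral comparison (Euler-Maclaurin), Σ_{k=1}^n 8 · k^8 = 8 · ∫_0^n x^8 dx + O(n^8) = 8 · n^9/9 + O(n^8). (Equivalently, Faulhaber's formula gives the same leading term.)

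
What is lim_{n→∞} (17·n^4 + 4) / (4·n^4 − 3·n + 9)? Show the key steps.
lim = 17/4

For large n the leading n^4 terms dominate both numerator and denominator. Dividing top and bottom by n^4, every other term tends to 0, leaving 17/4.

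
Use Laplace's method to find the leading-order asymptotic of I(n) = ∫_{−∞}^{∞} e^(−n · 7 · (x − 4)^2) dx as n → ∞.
I(n) = sqrt(π/(7n))

Here φ(x) = 7 · (x − 4)^2 has its unique minimum at x* = 4 with φ(x*) = 0 and φ''(x*) = 14. Laplace's method gives
  I(n) ~ e^(−n φ(x*)) · sqrt(2π / (n · φ''(x*))) = sqrt(2π / (14n)) = sqrt(π/(7n)).
This is exact: substituting u = (x − 4)·sqrt(7n) gives I(n) = (1/sqrt(7n)) ∫_{−∞}^{∞} e^(−u^2) du = sqrt(π/(7n)).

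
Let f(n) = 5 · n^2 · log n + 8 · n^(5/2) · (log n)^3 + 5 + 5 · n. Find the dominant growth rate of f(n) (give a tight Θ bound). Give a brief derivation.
f(n) ∈ Θ(n^(5/2) · (log n)^3)

Compare the terms by growth order. For large n, n^a · (log n)^b dominates n^a' · (log n)^b' iff a > a', or (a = a' and b > b'). Ranking the 4 terms shows the dominant one is 8 · n^(5/2) · (log n)^3. Hence f(n) ∈ Θ(n^(5/2) · (log n)^3).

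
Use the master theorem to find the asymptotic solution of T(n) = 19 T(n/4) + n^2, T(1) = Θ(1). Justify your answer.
T(n) = Θ(n^(log_4 19))

Master theorem: compare f(n) = n^2 to n^(log_4 19) where log_4 19 ≈ 2.124. Since 2 < log_4 19, we have f(n) = O(n^(log_4 19 − ε)) for some ε > 0 — Case 1. Hence T(n) = Θ(n^(log_4 19)).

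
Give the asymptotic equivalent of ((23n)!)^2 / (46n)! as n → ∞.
((23n)!)^2/(46n)! ~ ((2π·23n)^(1/2) / sqrt(2)) · 2^(−2·23n)  →  0

Write N = 23n. Stirling: N! ~ sqrt(2π N)(N/e)^N and (2N)! ~ sqrt(2π·2N)·(2N/e)^(2N).
  (N!)^2/(2N)! ~ (2π N)^(2/2) (N/e)^(2N) / [sqrt(2π·2N) (2N/e)^(2N)]
     = (2π N)^(2/2) / sqrt(2π·2N) · (N/(2N))^(2N)
     = (2π N)^((2−1)/2) / sqrt(2) · 2^(−2N).
Since 2^2 > 1, the factor 2^(−2N) decays exponentially, so the ratio → 0. Substituting N = 23n gives the stated form.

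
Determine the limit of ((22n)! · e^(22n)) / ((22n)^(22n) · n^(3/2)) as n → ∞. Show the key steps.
lim = 0

Stirling: (22n)! ~ sqrt(2π·22n) · (22n/e)^(22n). Hence
  (22n)! · e^(22n) / (22n)^(22n) ~ sqrt(2π·22n).
Dividing by n^(3/2): sqrt(2π·22n) / n^(3/2) = sqrt(2π·22) · n^((1−3)/2), so the expression behaves like sqrt(2π·22) · n^((1−3)/2) → 0.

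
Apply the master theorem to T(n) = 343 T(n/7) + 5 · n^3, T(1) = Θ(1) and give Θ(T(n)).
T(n) = Θ(n^3 log n)

log_7 343 = 3, and f(n) = 5 · n^3 = Θ(n^(log_7 343)). This is Case 2 of the master theorem: T(n) = Θ(f(n) · log n) = Θ(n^3 log n).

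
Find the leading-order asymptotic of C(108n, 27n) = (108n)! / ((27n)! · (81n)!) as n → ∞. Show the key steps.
C(108n, 27n) ~ (256/27)^(27n) · sqrt(2/(3π·27n))

Write N = 27n. Apply Stirling to each factorial:
  (4N)! ~ sqrt(2π·4N) · (4N/e)^(4N),
  N! ~ sqrt(2π N) · (N/e)^N,
  (3N)! ~ sqrt(2π·3N) · (3N/e)^(3N).
The exponential factors combine to (4N)^(4N) / (N^N · (3N)^(3N)) = 4^(4N)/3^(3N) = (4^4/3^3)^N = (256/27)^N.
The square-root prefactors combine to sqrt(2π·4N) / (sqrt(2π N)·sqrt(2π·3N)) = sqrt(4 / (2π·3·N)) = sqrt(2/(3π·27n)).
Substituting N = 27n: C(108n, 27n) ~ (256/27)^(27n) · sqrt(2/(3π·27n)).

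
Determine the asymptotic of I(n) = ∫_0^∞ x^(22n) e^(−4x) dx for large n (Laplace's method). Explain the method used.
I(n) ~ (sqrt(2π·22n) / 4) · (22n/(4e))^(22n)

Write the integrand as exp(22n ln x − 4x) and set f(x) = 22n ln x − 4x. Then f'(x) = 22n/x − 4 = 0 at x* = 22n/4, and f''(x*) = −22n/x*^2 = −4^2/(22n). Laplace's method (interior maximum) gives
  I(n) ~ e^(f(x*)) · sqrt(2π / |f''(x*)|)
        = exp(22n ln(22n/4) − 22n) · sqrt(2π · 22n / 4^2)
        = (22n/4)^(22n) e^(−22n) · sqrt(2π·22n) / 4
        = (sqrt(2π·22n) / 4) · (22n/(4e))^(22n).
This matches Γ(22n+1)/4^(22n+1) with Stirling applied to Γ.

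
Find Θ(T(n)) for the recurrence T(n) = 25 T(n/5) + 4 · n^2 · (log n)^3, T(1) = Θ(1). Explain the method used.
T(n) = Θ(n^2 · (log n)^4)

Here log_5 25 = 2 and f(n) = 4 · n^2 · (log n)^3 = Θ(n^(log_5 25) · (log n)^3). This is the extended Case 2 of the master theorem (f matches the critical exponent up to log factors), giving T(n) = Θ(n^(log_5 25) · (log n)^(3+1)) = Θ(n^2 · (log n)^4).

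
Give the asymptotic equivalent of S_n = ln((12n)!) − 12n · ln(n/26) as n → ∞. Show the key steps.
S_n ~ 12n · (ln 312 − 1) + O(ln n)

Stirling: ln((12n)!) = 12n ln(12n) − 12n + O(ln n).
  S_n = 12n ln(12n) − 12n − 12n ln(n/26) + O(ln n)
      = 12n ln(12n) − 12n ln n + 12n ln 26 − 12n + O(ln n)
      = 12n ln 12 + 12n ln 26 − 12n + O(ln n)
      = 12n (ln 312 − 1) + O(ln n).
Numerically ln(312) − 1 ≈ 4.7430.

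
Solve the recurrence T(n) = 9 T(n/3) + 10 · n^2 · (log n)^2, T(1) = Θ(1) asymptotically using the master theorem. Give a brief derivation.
T(n) = Θ(n^2 · (log n)^3)

Here log_3 9 = 2 and f(n) = 10 · n^2 · (log n)^2 = Θ(n^(log_3 9) · (log n)^2). This is the extended Case 2 of the master theorem (f matches the critical exponent up to log factors), giving T(n) = Θ(n^(log_3 9) · (log n)^(2+1)) = Θ(n^2 · (log n)^3).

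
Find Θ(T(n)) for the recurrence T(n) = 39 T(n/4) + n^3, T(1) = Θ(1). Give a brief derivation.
T(n) = Θ(n^3)

log_4 39 ≈ 2.643. f(n) = n^3 dominates n^(log_4 39) since 3 > 2.643, and the regularity condition a·f(n/b) = 39·(n/4)^3 = (39/64)·n^3 ≤ c·f(n) holds with c = 39/64 ≈ 0.609 < 1. So this is Case 3: T(n) = Θ(f(n)) = Θ(n^3).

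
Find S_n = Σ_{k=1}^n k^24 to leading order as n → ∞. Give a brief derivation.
S_n ~ n^25 / 25

By integral comparison (Euler-Maclaurin), Σ_{k=1}^n k^24 = ∫_0^n x^24 dx + O(n^24) = n^25/25 + O(n^24). (Equivalently, Faulhaber's formula gives the same leading term.)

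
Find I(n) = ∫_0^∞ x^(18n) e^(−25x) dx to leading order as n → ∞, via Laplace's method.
I(n) ~ (sqrt(2π·18n) / 25) · (18n/(25e))^(18n)

Write the integrand as exp(18n ln x − 25x) and set f(x) = 18n ln x − 25x. Then f'(x) = 18n/x − 25 = 0 at x* = 18n/25, and f''(x*) = −18n/x*^2 = −25^2/(18n). Laplace's method (interior maximum) gives
  I(n) ~ e^(f(x*)) · sqrt(2π / |f''(x*)|)
        = exp(18n ln(18n/25) − 18n) · sqrt(2π · 18n / 25^2)
        = (18n/25)^(18n) e^(−18n) · sqrt(2π·18n) / 25
        = (sqrt(2π·18n) / 25) · (18n/(25e))^(18n).
This matches Γ(18n+1)/25^(18n+1) with Stirling applied to Γ.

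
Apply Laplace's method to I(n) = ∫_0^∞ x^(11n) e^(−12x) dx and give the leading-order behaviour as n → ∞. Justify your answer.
I(n) ~ (sqrt(2π·11n) / 12) · (11n/(12e))^(11n)

Write the integrand as exp(11n ln x − 12x) and set f(x) = 11n ln x − 12x. Then f'(x) = 11n/x − 12 = 0 at x* = 11n/12, and f''(x*) = −11n/x*^2 = −12^2/(11n). Laplace's method (interior maximum) gives
  I(n) ~ e^(f(x*)) · sqrt(2π / |f''(x*)|)
        = exp(11n ln(11n/12) − 11n) · sqrt(2π · 11n / 12^2)
        = (11n/12)^(11n) e^(−11n) · sqrt(2π·11n) / 12
        = (sqrt(2π·11n) / 12) · (11n/(12e))^(11n).
This matches Γ(11n+1)/12^(11n+1) with Stirling applied to Γ.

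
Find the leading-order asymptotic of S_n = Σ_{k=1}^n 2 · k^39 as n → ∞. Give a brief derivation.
S_n ~ n^40 / 20

By integral comparison (Euler-Maclaurin), Σ_{k=1}^n 2 · k^39 = 2 · ∫_0^n x^39 dx + O(n^39) = 2 · n^40/40 = n^40 / 20 + O(n^39). (Equivalently, Faulhaber's formula gives the same leading term.)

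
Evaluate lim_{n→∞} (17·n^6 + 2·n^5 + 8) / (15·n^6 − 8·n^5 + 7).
lim = 17/15

For large n the leading n^6 terms dominate both numerator and denominator. Dividing top and bottom by n^6, every other term tends to 0, leaving 17/15.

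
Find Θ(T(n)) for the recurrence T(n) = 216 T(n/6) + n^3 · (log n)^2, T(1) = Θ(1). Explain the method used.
T(n) = Θ(n^3 · (log n)^3)

Here log_6 216 = 3 and f(n) = n^3 · (log n)^2 = Θ(n^(log_6 216) · (log n)^2). This is the extended Case 2 of the master theorem (f matches the critical exponent up to log factors), giving T(n) = Θ(n^(log_6 216) · (log n)^(2+1)) = Θ(n^3 · (log n)^3).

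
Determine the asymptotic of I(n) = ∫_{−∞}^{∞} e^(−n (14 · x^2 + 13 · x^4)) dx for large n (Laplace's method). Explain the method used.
I(n) ~ sqrt(π/(14n))

φ(x) = 14 · x^2 + 13 · x^4 has its unique global minimum at x* = 0 (since φ'(x) = 28x + 52x^3 = 0 only at x = 0 for real x with both coefficients positive, and φ → ∞ as |x| → ∞). At x* = 0, φ(0) = 0 and φ''(0) = 28. Laplace's method then gives
  I(n) ~ sqrt(2π / (n · φ''(0))) · e^(−n φ(0)) = sqrt(2π / (28n)) = sqrt(π/(14n)).
The 13 · x^4 term contributes only at subleading order (an O(1/n) relative correction).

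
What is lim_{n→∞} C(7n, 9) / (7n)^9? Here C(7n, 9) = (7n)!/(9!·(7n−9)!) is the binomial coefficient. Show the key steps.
lim = 1/9! = 1/362880

With N = 7n → ∞: C(N, 9) / N^9 = [N(N−1)…(N−8)] / (9! · N^9) = (1/9!) · 1 · (1 − 1/(7n)) · … · (1 − 8/(7n)). Each factor → 1 as N → ∞, so the limit is 1/9! = 1/362880.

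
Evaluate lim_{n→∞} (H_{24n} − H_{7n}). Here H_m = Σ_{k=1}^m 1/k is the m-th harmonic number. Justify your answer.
lim = ln(24/7)

Euler-Maclaurin gives H_m = ln m + γ + 1/(2m) + O(1/m^2). The γ and O(1/m) terms cancel in the difference:
  H_{24n} − H_{7n} = ln(24n) − ln(7n) + O(1/n) = ln(24/7) + O(1/n).
Hence the limit is ln(24/7).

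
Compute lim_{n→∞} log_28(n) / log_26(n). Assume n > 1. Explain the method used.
lim = ln(26) / ln(28) = log_28(26)

Change of base: log_28(n) = ln n / ln 28 and log_26(n) = ln n / ln 26. The ratio is (ln n / ln 28) · (ln 26 / ln n) = ln 26 / ln 28, a constant independent of n. So the limit is ln 26 / ln 28 = log_28(26).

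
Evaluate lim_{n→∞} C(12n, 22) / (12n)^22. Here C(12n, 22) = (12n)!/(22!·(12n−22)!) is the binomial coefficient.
lim = 1/22! = 1/1124000727777607680000

With N = 12n → ∞: C(N, 22) / N^22 = [N(N−1)…(N−21)] / (22! · N^22) = (1/22!) · 1 · (1 − 1/(12n)) · … · (1 − 21/(12n)). Each factor → 1 as N → ∞, so the limit is 1/22! = 1/1124000727777607680000.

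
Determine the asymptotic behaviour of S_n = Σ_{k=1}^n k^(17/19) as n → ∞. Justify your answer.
S_n ~ (19/36) · n^(36/19)

Integral comparison: Σ_{k=1}^n k^(17/19) = ∫_0^n x^(17/19) dx + O(n^(17/19)). The integral is n^(1 + 17/19) / (1 + 17/19) = n^((17+19)/19) / ((17+19)/19) = (19/36) · n^(36/19).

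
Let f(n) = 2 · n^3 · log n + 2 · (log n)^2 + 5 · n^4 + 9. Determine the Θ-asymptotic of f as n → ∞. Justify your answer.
f(n) ∈ Θ(n^4)

Compare the terms by growth order. For large n, n^a · (log n)^b dominates n^a' · (log n)^b' iff a > a', or (a = a' and b > b'). Ranking the 4 terms shows the dominant one is 5 · n^4. Hence f(n) ∈ Θ(n^4).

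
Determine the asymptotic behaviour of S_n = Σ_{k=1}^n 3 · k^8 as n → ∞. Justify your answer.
S_n ~ n^9 / 3

By integral comparison (Euler-Maclaurin), Σ_{k=1}^n 3 · k^8 = 3 · ∫_0^n x^8 dx + O(n^8) = 3 · n^9/9 = n^9 / 3 + O(n^8). (Equivalently, Faulhaber's formula gives the same leading term.)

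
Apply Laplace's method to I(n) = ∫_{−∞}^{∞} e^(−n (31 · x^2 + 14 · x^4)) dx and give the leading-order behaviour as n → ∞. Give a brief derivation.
I(n) ~ sqrt(π/(31n))

φ(x) = 31 · x^2 + 14 · x^4 has its unique global minimum at x* = 0 (since φ'(x) = 62x + 56x^3 = 0 only at x = 0 for real x with both coefficients positive, and φ → ∞ as |x| → ∞). At x* = 0, φ(0) = 0 and φ''(0) = 62. Laplace's method then gives
  I(n) ~ sqrt(2π / (n · φ''(0))) · e^(−n φ(0)) = sqrt(2π / (62n)) = sqrt(π/(31n)).
The 14 · x^4 term contributes only at subleading order (an O(1/n) relative correction).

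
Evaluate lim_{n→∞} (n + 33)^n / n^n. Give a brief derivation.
lim = e^33

Rewrite as (1 + 33/n)^(n). By the standard limit (1 + x/n)^n → e^x, we have (1 + 33/n)^n → e^33, and raising to the 1st power gives e^33.
More precisely, ln[(1 + 33/n)^(n)] = n · ln(1 + 33/n) = n · (33/n + O(1/n^2)) = 33 + O(1/n) → 33.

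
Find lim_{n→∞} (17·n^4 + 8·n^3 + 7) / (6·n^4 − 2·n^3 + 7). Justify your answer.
lim = 17/6

For large n the leading n^4 terms dominate both numerator and denominator. Dividing top and bottom by n^4, every other term tends to 0, leaving 17/6.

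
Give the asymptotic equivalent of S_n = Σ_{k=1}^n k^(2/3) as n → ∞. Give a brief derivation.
S_n ~ (3/5) · n^(5/3)

Integral comparison: Σ_{k=1}^n k^(2/3) = ∫_0^n x^(2/3) dx + O(n^(2/3)). The integral is n^(1 + 2/3) / (1 + 2/3) = n^((2+3)/3) / ((2+3)/3) = (3/5) · n^(5/3).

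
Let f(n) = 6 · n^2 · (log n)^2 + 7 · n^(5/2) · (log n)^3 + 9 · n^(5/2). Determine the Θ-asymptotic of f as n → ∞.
f(n) ∈ Θ(n^(5/2) · (log n)^3)

Compare the terms by growth order. For large n, n^a · (log n)^b dominates n^a' · (log n)^b' iff a > a', or (a = a' and b > b'). Ranking the 3 terms shows the dominant one is 7 · n^(5/2) · (log n)^3. Hence f(n) ∈ Θ(n^(5/2) · (log n)^3).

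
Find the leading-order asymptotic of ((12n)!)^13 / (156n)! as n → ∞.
((12n)!)^13/(156n)! ~ ((2π·12n)^(12/2) / sqrt(13)) · 13^(−13·12n)  →  0

Write N = 12n. Stirling: N! ~ sqrt(2π N)(N/e)^N and (13N)! ~ sqrt(2π·13N)·(13N/e)^(13N).
  (N!)^13/(13N)! ~ (2π N)^(13/2) (N/e)^(13N) / [sqrt(2π·13N) (13N/e)^(13N)]
     = (2π N)^(13/2) / sqrt(2π·13N) · (N/(13N))^(13N)
     = (2π N)^((13−1)/2) / sqrt(13) · 13^(−13N).
Since 13^13 > 1, the factor 13^(−13N) decays exponentially, so the ratio → 0. Substituting N = 12n gives the stated form.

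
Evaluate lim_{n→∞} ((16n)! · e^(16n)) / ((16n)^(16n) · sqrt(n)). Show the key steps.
lim = sqrt(2π·16)

Stirling: (16n)! ~ sqrt(2π·16n) · (16n/e)^(16n). Hence
  (16n)! · e^(16n) / (16n)^(16n) ~ sqrt(2π·16n).
Dividing by sqrt(n): sqrt(2π·16n) / sqrt(n) = sqrt(2π·16) · n^((1−1)/2), so the limit is sqrt(2π·16).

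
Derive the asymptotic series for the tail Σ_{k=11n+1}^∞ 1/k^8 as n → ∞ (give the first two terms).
Σ_{k>11n} 1/k^8 = 1/(7 · (11n)^7) − 1/(2 · (11n)^8) + O(1/(11n)^9)

Compare to the integral: ∫_{11n}^∞ x^(−8) dx = [−x^(−7)/7]_{11n}^∞ = 1/((8−1)·(11n)^7). The Euler-Maclaurin correction adds −f(11n)/2 = −1/(2·(11n)^8). Euler-Maclaurin then gives
  Σ_{k>11n} 1/k^8 = ∫_{11n}^∞ dx/x^8 − 1/(2·(11n)^8) + O(1/(11n)^9).
(Equivalently this is ζ(8) − Σ_{k≤11n} 1/k^8.)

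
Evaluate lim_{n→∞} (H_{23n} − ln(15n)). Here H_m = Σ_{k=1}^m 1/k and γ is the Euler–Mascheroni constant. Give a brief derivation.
lim = ln(23/15) + γ

By Euler-Maclaurin, H_m = ln m + γ + O(1/m). So
  H_{23n} − ln(15n) = ln(23n) + γ − ln(15n) + O(1/n)
                       = ln(23/15) + γ + O(1/n).
Hence the limit is ln(23/15) + γ.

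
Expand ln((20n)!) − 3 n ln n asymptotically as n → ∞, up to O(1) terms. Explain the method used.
ln((20n)!) − 3 n ln n = 17 n ln n + 20(ln 20 − 1) n + (1/2) ln(2π·20n) + O(1/n)

Stirling: ln((20n)!) = 20n ln(20n) − 20n + (1/2) ln(2π·20n) + O(1/n).
Expand 20n ln(20n) = 20n (ln n + ln 20) = 20n ln n + 20n ln 20.
Subtract 3n ln n: leading term is (20 − 3) n ln n = 17 n ln n. The next term is 20n ln 20 − 20n = 20(ln 20 − 1) n. Then the (1/2) ln(2π·20n) correction.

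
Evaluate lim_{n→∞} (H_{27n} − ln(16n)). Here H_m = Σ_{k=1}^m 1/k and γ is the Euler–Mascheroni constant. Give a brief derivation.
lim = ln(27/16) + γ

By Euler-Maclaurin, H_m = ln m + γ + O(1/m). So
  H_{27n} − ln(16n) = ln(27n) + γ − ln(16n) + O(1/n)
                       = ln(27/16) + γ + O(1/n).
Hence the limit is ln(27/16) + γ.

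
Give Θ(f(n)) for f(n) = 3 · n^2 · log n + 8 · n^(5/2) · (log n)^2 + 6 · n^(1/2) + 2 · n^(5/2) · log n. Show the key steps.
f(n) ∈ Θ(n^(5/2) · (log n)^2)

Compare the terms by growth order. For large n, n^a · (log n)^b dominates n^a' · (log n)^b' iff a > a', or (a = a' and b > b'). Ranking the 4 terms shows the dominant one is 8 · n^(5/2) · (log n)^2. Hence f(n) ∈ Θ(n^(5/2) · (log n)^2).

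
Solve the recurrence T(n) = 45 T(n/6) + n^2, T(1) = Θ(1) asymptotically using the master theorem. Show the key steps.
T(n) = Θ(n^(log_6 45))

Master theorem: compare f(n) = n^2 to n^(log_6 45) where log_6 45 ≈ 2.125. Since 2 < log_6 45, we have f(n) = O(n^(log_6 45 − ε)) for some ε > 0 — Case 1. Hence T(n) = Θ(n^(log_6 45)).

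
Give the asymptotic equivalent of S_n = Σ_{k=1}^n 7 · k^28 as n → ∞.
S_n ~ 7 · n^29 / 29

By integral comparison (Euler-Maclaurin), Σ_{k=1}^n 7 · k^28 = 7 · ∫_0^n x^28 dx + O(n^28) = 7 · n^29/29 + O(n^28). (Equivalently, Faulhaber's formula gives the same leading term.)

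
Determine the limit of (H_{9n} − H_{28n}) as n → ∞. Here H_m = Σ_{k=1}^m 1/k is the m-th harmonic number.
lim = ln(9/28)

Euler-Maclaurin gives H_m = ln m + γ + 1/(2m) + O(1/m^2). The γ and O(1/m) terms cancel in the difference:
  H_{9n} − H_{28n} = ln(9n) − ln(28n) + O(1/n) = ln(9/28) + O(1/n).
Hence the limit is ln(9/28).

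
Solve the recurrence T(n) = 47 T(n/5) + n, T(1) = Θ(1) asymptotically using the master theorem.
T(n) = Θ(n^(log_5 47))

Master theorem: compare f(n) = n to n^(log_5 47) where log_5 47 ≈ 2.392. Since 1 < log_5 47, we have f(n) = O(n^(log_5 47 − ε)) for some ε > 0 — Case 1. Hence T(n) = Θ(n^(log_5 47)).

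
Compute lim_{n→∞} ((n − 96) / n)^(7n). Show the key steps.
lim = e^(−672)

Rewrite as (1 − 96/n)^(7n). By the standard limit (1 + x/n)^n → e^x, we have (1 − 96/n)^n → e^(−96), and raising to the 7th power gives e^(−672).
More precisely, ln[(1 − 96/n)^(7n)] = 7n · ln(1 − 96/n) = 7n · (-96/n + O(1/n^2)) = -672 + O(1/n) → -672.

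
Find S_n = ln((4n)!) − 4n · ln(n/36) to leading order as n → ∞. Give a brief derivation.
S_n ~ 4n · (ln 144 − 1) + O(ln n)

Stirling: ln((4n)!) = 4n ln(4n) − 4n + O(ln n).
  S_n = 4n ln(4n) − 4n − 4n ln(n/36) + O(ln n)
      = 4n ln(4n) − 4n ln n + 4n ln 36 − 4n + O(ln n)
      = 4n ln 4 + 4n ln 36 − 4n + O(ln n)
      = 4n (ln 144 − 1) + O(ln n).
Numerically ln(144) − 1 ≈ 3.9698.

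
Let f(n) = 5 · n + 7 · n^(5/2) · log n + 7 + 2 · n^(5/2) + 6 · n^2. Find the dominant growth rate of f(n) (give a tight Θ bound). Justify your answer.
f(n) ∈ Θ(n^(5/2) · log n)

Compare the terms by growth order. For large n, n^a · (log n)^b dominates n^a' · (log n)^b' iff a > a', or (a = a' and b > b'). Ranking the 5 terms shows the dominant one is 7 · n^(5/2) · log n. Hence f(n) ∈ Θ(n^(5/2) · log n).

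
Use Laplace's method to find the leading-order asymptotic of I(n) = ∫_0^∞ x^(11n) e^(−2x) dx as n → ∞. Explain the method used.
I(n) ~ (sqrt(2π·11n) / 2) · (11n/(2e))^(11n)

Write the integrand as exp(11n ln x − 2x) and set f(x) = 11n ln x − 2x. Then f'(x) = 11n/x − 2 = 0 at x* = 11n/2, and f''(x*) = −11n/x*^2 = −2^2/(11n). Laplace's method (interior maximum) gives
  I(n) ~ e^(f(x*)) · sqrt(2π / |f''(x*)|)
        = exp(11n ln(11n/2) − 11n) · sqrt(2π · 11n / 2^2)
        = (11n/2)^(11n) e^(−11n) · sqrt(2π·11n) / 2
        = (sqrt(2π·11n) / 2) · (11n/(2e))^(11n).
This matches Γ(11n+1)/2^(11n+1) with Stirling applied to Γ.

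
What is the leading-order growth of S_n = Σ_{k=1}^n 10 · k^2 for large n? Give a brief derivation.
S_n ~ 10 · n^3 / 3

By integral comparison (Euler-Maclaurin), Σ_{k=1}^n 10 · k^2 = 10 · ∫_0^n x^2 dx + O(n^2) = 10 · n^3/3 + O(n^2). (Equivalently, Faulhaber's formula gives the same leading term.)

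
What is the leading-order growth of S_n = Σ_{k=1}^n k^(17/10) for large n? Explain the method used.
S_n ~ (10/27) · n^(27/10)

Integral comparison: Σ_{k=1}^n k^(17/10) = ∫_0^n x^(17/10) dx + O(n^(17/10)). The integral is n^(1 + 17/10) / (1 + 17/10) = n^((17+10)/10) / ((17+10)/10) = (10/27) · n^(27/10).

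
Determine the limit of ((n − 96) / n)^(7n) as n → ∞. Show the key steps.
lim = e^(−672)

Rewrite as (1 − 96/n)^(7n). By the standard limit (1 + x/n)^n → e^x, we have (1 − 96/n)^n → e^(−96), and raising to the 7th power gives e^(−672).
More precisely, ln[(1 − 96/n)^(7n)] = 7n · ln(1 − 96/n) = 7n · (-96/n + O(1/n^2)) = -672 + O(1/n) → -672.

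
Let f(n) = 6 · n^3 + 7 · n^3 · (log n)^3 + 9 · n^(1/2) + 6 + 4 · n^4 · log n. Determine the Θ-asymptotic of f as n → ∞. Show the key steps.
f(n) ∈ Θ(n^4 · log n)

Compare the terms by growth order. For large n, n^a · (log n)^b dominates n^a' · (log n)^b' iff a > a', or (a = a' and b > b'). Ranking the 5 terms shows the dominant one is 4 · n^4 · log n. Hence f(n) ∈ Θ(n^4 · log n).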